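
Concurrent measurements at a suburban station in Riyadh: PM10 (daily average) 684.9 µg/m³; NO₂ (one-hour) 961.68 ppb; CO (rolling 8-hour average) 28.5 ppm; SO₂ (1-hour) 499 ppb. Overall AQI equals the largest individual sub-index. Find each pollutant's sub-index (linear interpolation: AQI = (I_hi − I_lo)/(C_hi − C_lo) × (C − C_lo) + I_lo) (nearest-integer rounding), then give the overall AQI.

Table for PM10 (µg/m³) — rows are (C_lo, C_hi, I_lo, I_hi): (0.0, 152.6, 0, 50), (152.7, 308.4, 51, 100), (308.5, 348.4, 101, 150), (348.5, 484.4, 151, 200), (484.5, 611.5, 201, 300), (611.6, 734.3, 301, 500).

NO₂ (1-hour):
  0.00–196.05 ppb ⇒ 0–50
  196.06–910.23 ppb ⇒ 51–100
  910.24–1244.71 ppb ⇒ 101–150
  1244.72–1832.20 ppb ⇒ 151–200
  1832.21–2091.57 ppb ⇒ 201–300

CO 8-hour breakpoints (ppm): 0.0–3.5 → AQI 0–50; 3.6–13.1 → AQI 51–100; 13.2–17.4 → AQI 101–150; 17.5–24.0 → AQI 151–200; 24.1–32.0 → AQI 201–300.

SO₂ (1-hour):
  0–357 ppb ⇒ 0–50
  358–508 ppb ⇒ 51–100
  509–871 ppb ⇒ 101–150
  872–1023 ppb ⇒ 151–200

PM10: 684.9 ∈ [611.6, 734.3] ↔ index [301, 500].
301 + (684.9−611.6)·(500−301)/(734.3−611.6) = 301 + 73.3·199/122.7 ≈ 419.88, so AQI = 420.
NO₂ 961.68: bracket 910.24–1244.71 → index 101–150; slope 49/334.47, offset 51.44.
AQI = 101 + 49/334.47·51.44 ≈ 108.54 ⇒ 109.
CO: 28.5 ∈ [24.1, 32.0] ↔ index [201, 300].
201 + (28.5−24.1)·(300−201)/(32.0−24.1) = 201 + 4.4·99/7.9 ≈ 256.14, so AQI = 256.
SO₂: row 358–508 (AQI 51–100). (100−51)·(499−358)/(508−358) + 51 = 49·141/150 + 51 ≈ 97.06 → 97.
Sub-indices: PM10→420, NO₂→109, CO→256, SO₂→97. Overall AQI = max = 420; dominant pollutant is PM10.
AQI 420: Hazardous.

420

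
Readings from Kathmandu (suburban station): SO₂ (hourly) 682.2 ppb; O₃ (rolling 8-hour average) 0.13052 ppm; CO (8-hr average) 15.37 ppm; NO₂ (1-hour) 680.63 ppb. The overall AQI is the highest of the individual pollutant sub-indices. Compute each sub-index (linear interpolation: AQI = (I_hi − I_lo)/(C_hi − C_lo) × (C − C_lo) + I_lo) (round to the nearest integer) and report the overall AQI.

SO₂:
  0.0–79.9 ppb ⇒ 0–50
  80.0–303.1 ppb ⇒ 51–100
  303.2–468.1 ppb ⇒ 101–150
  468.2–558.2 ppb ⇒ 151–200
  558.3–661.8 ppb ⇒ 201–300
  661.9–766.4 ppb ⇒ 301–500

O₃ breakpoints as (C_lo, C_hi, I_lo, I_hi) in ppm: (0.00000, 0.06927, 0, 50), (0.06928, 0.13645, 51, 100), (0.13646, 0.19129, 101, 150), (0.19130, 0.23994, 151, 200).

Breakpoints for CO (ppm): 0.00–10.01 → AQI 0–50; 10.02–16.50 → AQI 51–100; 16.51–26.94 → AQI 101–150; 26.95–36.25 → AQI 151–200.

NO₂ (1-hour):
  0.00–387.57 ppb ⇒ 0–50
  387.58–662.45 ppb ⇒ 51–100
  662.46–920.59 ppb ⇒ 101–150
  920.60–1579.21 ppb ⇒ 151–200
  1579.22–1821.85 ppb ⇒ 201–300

340

SO₂ 682.2: bracket 661.9–766.4 → index 301–500; slope 199/104.5, offset 20.3.
AQI = 301 + 199/104.5·20.3 ≈ 339.66 ⇒ 340.
O₃ 0.13052: bracket 0.06928–0.13645 → index 51–100; slope 49/0.06717, offset 0.06124.
AQI = 51 + 49/0.06717·0.06124 ≈ 95.67 ⇒ 96.
CO: 15.37 ∈ [10.02, 16.50] ↔ index [51, 100].
51 + (15.37−10.02)·(100−51)/(16.50−10.02) = 51 + 5.35·49/6.48 ≈ 91.46, so AQI = 91.
NO₂: row 662.46–920.59 (AQI 101–150). (150−101)·(680.63−662.46)/(920.59−662.46) + 101 = 49·18.17/258.13 + 101 ≈ 104.45 → 104.
Sub-indices: SO₂→340, O₃→96, CO→91, NO₂→104. Overall AQI = max = 340; dominant pollutant is SO₂.
AQI 340: Hazardous.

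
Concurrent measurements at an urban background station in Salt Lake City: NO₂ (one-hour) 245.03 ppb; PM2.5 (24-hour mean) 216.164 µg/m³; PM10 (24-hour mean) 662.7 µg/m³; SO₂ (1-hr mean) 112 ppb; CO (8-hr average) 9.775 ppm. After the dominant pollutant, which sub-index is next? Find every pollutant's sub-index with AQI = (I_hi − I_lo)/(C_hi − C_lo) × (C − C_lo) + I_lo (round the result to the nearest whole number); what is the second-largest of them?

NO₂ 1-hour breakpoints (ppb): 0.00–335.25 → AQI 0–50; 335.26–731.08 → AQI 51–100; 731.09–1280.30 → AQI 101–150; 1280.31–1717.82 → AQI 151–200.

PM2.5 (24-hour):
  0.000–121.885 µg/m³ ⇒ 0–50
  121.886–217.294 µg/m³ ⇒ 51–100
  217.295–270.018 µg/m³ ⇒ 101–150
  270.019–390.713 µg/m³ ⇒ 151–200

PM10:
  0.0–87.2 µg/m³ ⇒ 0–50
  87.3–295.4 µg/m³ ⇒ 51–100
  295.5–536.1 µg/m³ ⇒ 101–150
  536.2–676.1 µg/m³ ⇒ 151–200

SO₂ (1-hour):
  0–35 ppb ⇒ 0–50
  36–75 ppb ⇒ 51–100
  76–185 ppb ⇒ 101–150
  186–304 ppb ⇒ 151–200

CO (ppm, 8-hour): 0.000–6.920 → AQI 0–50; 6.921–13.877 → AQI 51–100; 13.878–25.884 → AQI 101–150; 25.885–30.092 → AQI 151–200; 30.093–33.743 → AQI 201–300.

117

NO₂: 245.03 lies in 0.00–335.25, so I_lo=0, I_hi=50, C_lo=0.00, C_hi=335.25.
(50−0)/(335.25−0.00) × (245.03−0.00) + 0 = 50/335.25 × 245.03 + 0 ≈ 36.54 → 37.
PM2.5: 216.164 ∈ [121.886, 217.294] ↔ index [51, 100].
51 + (216.164−121.886)·(100−51)/(217.294−121.886) = 51 + 94.278·49/95.408 ≈ 99.42, so AQI = 99.
PM10: row 536.2–676.1 (AQI 151–200). (200−151)·(662.7−536.2)/(676.1−536.2) + 151 = 49·126.5/139.9 + 151 ≈ 195.31 → 195.
SO₂: 112 lies in 76–185, so I_lo=101, I_hi=150, C_lo=76, C_hi=185.
(150−101)/(185−76) × (112−76) + 101 = 49/109 × 36 + 101 ≈ 117.18 → 117.
CO: 9.775 ∈ [6.921, 13.877] ↔ index [51, 100].
51 + (9.775−6.921)·(100−51)/(13.877−6.921) = 51 + 2.854·49/6.956 ≈ 71.10, so AQI = 71.
Sub-indices: NO₂→37, PM2.5→99, PM10→195, SO₂→117, CO→71. Ranked high→low: 195, 117, 99, 71, 37. Second-highest sub-index = 117.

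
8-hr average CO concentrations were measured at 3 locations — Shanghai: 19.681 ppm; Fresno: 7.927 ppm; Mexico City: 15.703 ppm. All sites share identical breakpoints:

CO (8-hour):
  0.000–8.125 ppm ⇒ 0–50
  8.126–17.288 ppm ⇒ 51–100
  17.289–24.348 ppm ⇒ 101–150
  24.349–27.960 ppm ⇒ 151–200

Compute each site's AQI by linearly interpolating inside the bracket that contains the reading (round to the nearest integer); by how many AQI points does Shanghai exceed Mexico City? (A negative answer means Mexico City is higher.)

26

Shanghai: row 17.289–24.348 (AQI 101–150). (150−101)·(19.681−17.289)/(24.348−17.289) + 101 = 49·2.392/7.059 + 101 ≈ 117.60 → 118.
Fresno: 7.927 lies in 0.000–8.125, so I_lo=0, I_hi=50, C_lo=0.000, C_hi=8.125.
(50−0)/(8.125−0.000) × (7.927−0.000) + 0 = 50/8.125 × 7.927 + 0 ≈ 48.78 → 49.
Mexico City: 15.703 ∈ [8.126, 17.288] ↔ index [51, 100].
51 + (15.703−8.126)·(100−51)/(17.288−8.126) = 51 + 7.577·49/9.162 ≈ 91.52, so AQI = 92.
AQIs: Shanghai=118, Fresno=49, Mexico City=92. Shanghai (118) − Mexico City (92) = 26.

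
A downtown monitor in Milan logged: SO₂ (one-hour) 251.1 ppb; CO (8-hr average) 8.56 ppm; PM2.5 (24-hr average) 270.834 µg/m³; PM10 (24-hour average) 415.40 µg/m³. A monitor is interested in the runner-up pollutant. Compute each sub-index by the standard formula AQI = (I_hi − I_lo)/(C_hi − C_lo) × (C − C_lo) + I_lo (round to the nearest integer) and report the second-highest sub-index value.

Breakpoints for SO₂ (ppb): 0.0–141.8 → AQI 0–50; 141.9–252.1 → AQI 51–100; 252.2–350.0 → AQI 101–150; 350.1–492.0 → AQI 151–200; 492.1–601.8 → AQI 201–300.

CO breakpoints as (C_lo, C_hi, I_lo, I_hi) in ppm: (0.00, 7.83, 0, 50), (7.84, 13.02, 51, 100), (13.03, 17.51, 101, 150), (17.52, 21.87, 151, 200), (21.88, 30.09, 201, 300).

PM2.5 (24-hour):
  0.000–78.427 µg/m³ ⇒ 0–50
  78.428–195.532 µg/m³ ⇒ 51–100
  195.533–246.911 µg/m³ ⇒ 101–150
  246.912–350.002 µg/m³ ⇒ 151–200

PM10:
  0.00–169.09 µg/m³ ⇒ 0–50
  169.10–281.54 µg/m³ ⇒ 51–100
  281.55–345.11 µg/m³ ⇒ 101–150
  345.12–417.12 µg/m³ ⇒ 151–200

162

SO₂ 251.1: bracket 141.9–252.1 → index 51–100; slope 49/110.2, offset 109.2.
AQI = 51 + 49/110.2·109.2 ≈ 99.56 ⇒ 100.
CO: 8.56 lies in 7.84–13.02, so I_lo=51, I_hi=100, C_lo=7.84, C_hi=13.02.
(100−51)/(13.02−7.84) × (8.56−7.84) + 51 = 49/5.18 × 0.72 + 51 ≈ 57.81 → 58.
PM2.5: 270.834 lies in 246.912–350.002, so I_lo=151, I_hi=200, C_lo=246.912, C_hi=350.002.
(200−151)/(350.002−246.912) × (270.834−246.912) + 151 = 49/103.090 × 23.922 + 151 ≈ 162.37 → 162.
PM10: 415.40 lies in 345.12–417.12, so I_lo=151, I_hi=200, C_lo=345.12, C_hi=417.12.
(200−151)/(417.12−345.12) × (415.40−345.12) + 151 = 49/72.00 × 70.28 + 151 ≈ 198.83 → 199.
Sub-indices: SO₂→100, CO→58, PM2.5→162, PM10→199. Ranked high→low: 199, 162, 100, 58. Second-highest sub-index = 162.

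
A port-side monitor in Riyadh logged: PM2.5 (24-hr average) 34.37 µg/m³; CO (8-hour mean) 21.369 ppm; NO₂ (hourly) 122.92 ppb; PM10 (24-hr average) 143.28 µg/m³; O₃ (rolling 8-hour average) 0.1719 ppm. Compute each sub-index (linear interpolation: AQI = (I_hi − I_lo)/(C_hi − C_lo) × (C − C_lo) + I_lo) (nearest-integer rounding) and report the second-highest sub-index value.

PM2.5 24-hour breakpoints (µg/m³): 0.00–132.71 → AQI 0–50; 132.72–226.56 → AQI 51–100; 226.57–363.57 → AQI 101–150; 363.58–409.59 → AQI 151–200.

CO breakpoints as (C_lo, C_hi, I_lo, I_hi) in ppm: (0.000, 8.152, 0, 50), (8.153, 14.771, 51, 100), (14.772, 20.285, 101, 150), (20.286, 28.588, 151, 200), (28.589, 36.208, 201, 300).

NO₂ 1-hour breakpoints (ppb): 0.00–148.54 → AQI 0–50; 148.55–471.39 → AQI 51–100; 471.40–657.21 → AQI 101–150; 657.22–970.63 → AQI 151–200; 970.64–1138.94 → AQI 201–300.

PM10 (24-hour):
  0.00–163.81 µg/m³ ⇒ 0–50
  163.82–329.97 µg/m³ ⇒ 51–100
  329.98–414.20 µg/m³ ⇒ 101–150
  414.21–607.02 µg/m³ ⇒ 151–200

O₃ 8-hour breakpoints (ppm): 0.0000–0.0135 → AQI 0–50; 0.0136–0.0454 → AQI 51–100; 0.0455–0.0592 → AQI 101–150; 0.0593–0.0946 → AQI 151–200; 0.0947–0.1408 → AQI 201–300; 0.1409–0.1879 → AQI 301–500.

PM2.5: row 0.00–132.71 (AQI 0–50). (50−0)·(34.37−0.00)/(132.71−0.00) + 0 = 50·34.37/132.71 + 0 ≈ 12.95 → 13.
CO 21.369: bracket 20.286–28.588 → index 151–200; slope 49/8.302, offset 1.083.
AQI = 151 + 49/8.302·1.083 ≈ 157.39 ⇒ 157.
NO₂: 122.92 lies in 0.00–148.54, so I_lo=0, I_hi=50, C_lo=0.00, C_hi=148.54.
(50−0)/(148.54−0.00) × (122.92−0.00) + 0 = 50/148.54 × 122.92 + 0 ≈ 41.38 → 41.
PM10 143.28: bracket 0.00–163.81 → index 0–50; slope 50/163.81, offset 143.28.
AQI = 0 + 50/163.81·143.28 ≈ 43.73 ⇒ 44.
O₃ 0.1719: bracket 0.1409–0.1879 → index 301–500; slope 199/0.0470, offset 0.0310.
AQI = 301 + 199/0.0470·0.0310 ≈ 432.26 ⇒ 432.
Sub-indices: PM2.5→13, CO→157, NO₂→41, PM10→44, O₃→432. Ranked high→low: 432, 157, 44, 41, 13. Second-highest sub-index = 157.

157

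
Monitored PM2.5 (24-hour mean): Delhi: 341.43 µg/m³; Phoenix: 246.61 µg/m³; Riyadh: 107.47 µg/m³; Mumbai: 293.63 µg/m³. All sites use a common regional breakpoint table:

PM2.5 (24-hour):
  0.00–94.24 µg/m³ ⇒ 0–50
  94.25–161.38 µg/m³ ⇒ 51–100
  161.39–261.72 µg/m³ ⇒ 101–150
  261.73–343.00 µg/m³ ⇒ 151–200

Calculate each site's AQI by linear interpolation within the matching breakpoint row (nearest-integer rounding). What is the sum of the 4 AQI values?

Delhi 341.43: bracket 261.73–343.00 → index 151–200; slope 49/81.27, offset 79.70.
AQI = 151 + 49/81.27·79.70 ≈ 199.05 ⇒ 199.
Phoenix 246.61: bracket 161.39–261.72 → index 101–150; slope 49/100.33, offset 85.22.
AQI = 101 + 49/100.33·85.22 ≈ 142.62 ⇒ 143.
Riyadh: row 94.25–161.38 (AQI 51–100). (100−51)·(107.47−94.25)/(161.38−94.25) + 51 = 49·13.22/67.13 + 51 ≈ 60.65 → 61.
Mumbai 293.63: bracket 261.73–343.00 → index 151–200; slope 49/81.27, offset 31.90.
AQI = 151 + 49/81.27·31.90 ≈ 170.23 ⇒ 170.
AQIs: Delhi=199, Phoenix=143, Riyadh=61, Mumbai=170. Sum = 199 + 143 + 61 + 170 = 573.

573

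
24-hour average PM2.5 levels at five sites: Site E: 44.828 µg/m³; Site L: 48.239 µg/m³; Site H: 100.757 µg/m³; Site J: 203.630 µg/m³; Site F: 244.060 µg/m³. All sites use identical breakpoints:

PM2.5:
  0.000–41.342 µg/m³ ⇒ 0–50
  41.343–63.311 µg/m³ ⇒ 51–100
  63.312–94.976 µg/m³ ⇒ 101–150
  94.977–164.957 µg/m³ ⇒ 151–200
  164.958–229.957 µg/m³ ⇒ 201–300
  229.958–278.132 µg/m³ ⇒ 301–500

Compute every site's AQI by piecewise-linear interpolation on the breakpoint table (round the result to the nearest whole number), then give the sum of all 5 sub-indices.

899

Site E 44.828: bracket 41.343–63.311 → index 51–100; slope 49/21.968, offset 3.485.
AQI = 51 + 49/21.968·3.485 ≈ 58.77 ⇒ 59.
Site L: 48.239 lies in 41.343–63.311, so I_lo=51, I_hi=100, C_lo=41.343, C_hi=63.311.
(100−51)/(63.311−41.343) × (48.239−41.343) + 51 = 49/21.968 × 6.896 + 51 ≈ 66.38 → 66.
Site H 100.757: bracket 94.977–164.957 → index 151–200; slope 49/69.980, offset 5.780.
AQI = 151 + 49/69.980·5.780 ≈ 155.05 ⇒ 155.
Site J 203.630: bracket 164.958–229.957 → index 201–300; slope 99/64.999, offset 38.672.
AQI = 201 + 99/64.999·38.672 ≈ 259.90 ⇒ 260.
Site F: row 229.958–278.132 (AQI 301–500). (500−301)·(244.060−229.958)/(278.132−229.958) + 301 = 199·14.102/48.174 + 301 ≈ 359.25 → 359.
AQIs: Site E=59, Site L=66, Site H=155, Site J=260, Site F=359. Sum = 59 + 66 + 155 + 260 + 359 = 899.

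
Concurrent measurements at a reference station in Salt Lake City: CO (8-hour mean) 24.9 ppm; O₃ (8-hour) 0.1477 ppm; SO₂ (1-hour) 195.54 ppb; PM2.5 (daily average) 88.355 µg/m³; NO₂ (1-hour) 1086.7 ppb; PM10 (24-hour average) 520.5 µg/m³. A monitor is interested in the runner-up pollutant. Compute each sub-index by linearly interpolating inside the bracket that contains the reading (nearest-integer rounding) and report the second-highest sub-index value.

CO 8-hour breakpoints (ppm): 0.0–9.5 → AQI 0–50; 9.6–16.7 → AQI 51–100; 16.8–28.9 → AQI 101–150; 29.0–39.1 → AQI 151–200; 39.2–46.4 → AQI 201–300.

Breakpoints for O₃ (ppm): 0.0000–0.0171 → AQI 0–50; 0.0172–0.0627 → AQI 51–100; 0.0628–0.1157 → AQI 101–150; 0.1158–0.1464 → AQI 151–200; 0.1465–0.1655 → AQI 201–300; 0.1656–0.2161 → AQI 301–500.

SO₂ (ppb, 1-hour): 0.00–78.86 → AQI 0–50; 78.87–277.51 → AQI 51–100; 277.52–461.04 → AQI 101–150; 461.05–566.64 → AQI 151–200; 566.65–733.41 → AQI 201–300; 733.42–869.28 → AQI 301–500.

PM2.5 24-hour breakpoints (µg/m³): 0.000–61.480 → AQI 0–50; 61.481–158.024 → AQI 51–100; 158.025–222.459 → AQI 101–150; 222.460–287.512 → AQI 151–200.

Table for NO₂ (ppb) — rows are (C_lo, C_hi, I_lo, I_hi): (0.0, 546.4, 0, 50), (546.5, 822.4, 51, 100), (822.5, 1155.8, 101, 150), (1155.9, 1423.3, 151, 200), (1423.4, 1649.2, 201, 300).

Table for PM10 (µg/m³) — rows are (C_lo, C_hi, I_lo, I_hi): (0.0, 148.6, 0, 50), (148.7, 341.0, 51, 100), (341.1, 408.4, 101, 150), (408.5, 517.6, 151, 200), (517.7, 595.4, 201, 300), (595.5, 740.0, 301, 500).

CO: 24.9 lies in 16.8–28.9, so I_lo=101, I_hi=150, C_lo=16.8, C_hi=28.9.
(150−101)/(28.9−16.8) × (24.9−16.8) + 101 = 49/12.1 × 8.1 + 101 ≈ 133.80 → 134.
O₃ 0.1477: bracket 0.1465–0.1655 → index 201–300; slope 99/0.0190, offset 0.0012.
AQI = 201 + 99/0.0190·0.0012 ≈ 207.25 ⇒ 207.
SO₂: 195.54 lies in 78.87–277.51, so I_lo=51, I_hi=100, C_lo=78.87, C_hi=277.51.
(100−51)/(277.51−78.87) × (195.54−78.87) + 51 = 49/198.64 × 116.67 + 51 ≈ 79.78 → 80.
PM2.5 88.355: bracket 61.481–158.024 → index 51–100; slope 49/96.543, offset 26.874.
AQI = 51 + 49/96.543·26.874 ≈ 64.64 ⇒ 65.
NO₂: 1086.7 ∈ [822.5, 1155.8] ↔ index [101, 150].
101 + (1086.7−822.5)·(150−101)/(1155.8−822.5) = 101 + 264.2·49/333.3 ≈ 139.84, so AQI = 140.
PM10: 520.5 lies in 517.7–595.4, so I_lo=201, I_hi=300, C_lo=517.7, C_hi=595.4.
(300−201)/(595.4−517.7) × (520.5−517.7) + 201 = 99/77.7 × 2.8 + 201 ≈ 204.57 → 205.
Sub-indices: CO→134, O₃→207, SO₂→80, PM2.5→65, NO₂→140, PM10→205. Ranked high→low: 207, 205, 140, 134, 80, 65. Second-highest sub-index = 205.

205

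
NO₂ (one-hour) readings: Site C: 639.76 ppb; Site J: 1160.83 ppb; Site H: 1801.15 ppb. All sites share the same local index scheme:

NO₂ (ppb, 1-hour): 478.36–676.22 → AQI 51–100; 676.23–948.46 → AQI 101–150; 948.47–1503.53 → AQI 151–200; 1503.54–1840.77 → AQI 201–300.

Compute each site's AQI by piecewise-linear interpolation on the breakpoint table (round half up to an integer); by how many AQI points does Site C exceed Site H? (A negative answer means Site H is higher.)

-197

Site C: 639.76 ∈ [478.36, 676.22] ↔ index [51, 100].
51 + (639.76−478.36)·(100−51)/(676.22−478.36) = 51 + 161.40·49/197.86 ≈ 90.97, so AQI = 91.
Site J 1160.83: bracket 948.47–1503.53 → index 151–200; slope 49/555.06, offset 212.36.
AQI = 151 + 49/555.06·212.36 ≈ 169.75 ⇒ 170.
Site H: 1801.15 lies in 1503.54–1840.77, so I_lo=201, I_hi=300, C_lo=1503.54, C_hi=1840.77.
(300−201)/(1840.77−1503.54) × (1801.15−1503.54) + 201 = 99/337.23 × 297.61 + 201 ≈ 288.37 → 288.
AQIs: Site C=91, Site J=170, Site H=288. Site C (91) − Site H (288) = -197.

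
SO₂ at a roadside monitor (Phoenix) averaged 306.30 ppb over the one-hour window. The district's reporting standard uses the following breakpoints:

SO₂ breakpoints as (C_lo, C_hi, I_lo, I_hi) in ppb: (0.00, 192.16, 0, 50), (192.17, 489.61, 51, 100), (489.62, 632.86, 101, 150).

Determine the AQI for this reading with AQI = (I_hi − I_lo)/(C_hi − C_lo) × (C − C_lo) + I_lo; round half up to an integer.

70

SO₂: 306.30 ∈ [192.17, 489.61] ↔ index [51, 100].
51 + (306.30−192.17)·(100−51)/(489.61−192.17) = 51 + 114.13·49/297.44 ≈ 69.80, so AQI = 70.
AQI 70 falls in the Moderate category.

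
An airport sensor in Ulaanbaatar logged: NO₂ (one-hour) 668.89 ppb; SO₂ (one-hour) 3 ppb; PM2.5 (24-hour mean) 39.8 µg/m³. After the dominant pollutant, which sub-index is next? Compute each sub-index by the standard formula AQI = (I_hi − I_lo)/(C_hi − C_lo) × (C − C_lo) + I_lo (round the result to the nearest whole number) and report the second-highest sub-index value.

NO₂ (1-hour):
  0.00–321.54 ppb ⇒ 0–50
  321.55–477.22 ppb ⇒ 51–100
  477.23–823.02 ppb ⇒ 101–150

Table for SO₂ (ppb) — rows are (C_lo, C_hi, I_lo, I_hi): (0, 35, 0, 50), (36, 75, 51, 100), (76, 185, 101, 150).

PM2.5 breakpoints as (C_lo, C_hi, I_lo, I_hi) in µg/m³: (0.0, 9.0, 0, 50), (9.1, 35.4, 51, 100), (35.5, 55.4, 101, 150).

112

NO₂: 668.89 lies in 477.23–823.02, so I_lo=101, I_hi=150, C_lo=477.23, C_hi=823.02.
(150−101)/(823.02−477.23) × (668.89−477.23) + 101 = 49/345.79 × 191.66 + 101 ≈ 128.16 → 128.
SO₂ 3: bracket 0–35 → index 0–50; slope 50/35, offset 3.
AQI = 0 + 50/35·3 ≈ 4.29 ⇒ 4.
PM2.5: 39.8 ∈ [35.5, 55.4] ↔ index [101, 150].
101 + (39.8−35.5)·(150−101)/(55.4−35.5) = 101 + 4.3·49/19.9 ≈ 111.59, so AQI = 112.
Sub-indices: NO₂→128, SO₂→4, PM2.5→112. Ranked high→low: 128, 112, 4. Second-highest sub-index = 112.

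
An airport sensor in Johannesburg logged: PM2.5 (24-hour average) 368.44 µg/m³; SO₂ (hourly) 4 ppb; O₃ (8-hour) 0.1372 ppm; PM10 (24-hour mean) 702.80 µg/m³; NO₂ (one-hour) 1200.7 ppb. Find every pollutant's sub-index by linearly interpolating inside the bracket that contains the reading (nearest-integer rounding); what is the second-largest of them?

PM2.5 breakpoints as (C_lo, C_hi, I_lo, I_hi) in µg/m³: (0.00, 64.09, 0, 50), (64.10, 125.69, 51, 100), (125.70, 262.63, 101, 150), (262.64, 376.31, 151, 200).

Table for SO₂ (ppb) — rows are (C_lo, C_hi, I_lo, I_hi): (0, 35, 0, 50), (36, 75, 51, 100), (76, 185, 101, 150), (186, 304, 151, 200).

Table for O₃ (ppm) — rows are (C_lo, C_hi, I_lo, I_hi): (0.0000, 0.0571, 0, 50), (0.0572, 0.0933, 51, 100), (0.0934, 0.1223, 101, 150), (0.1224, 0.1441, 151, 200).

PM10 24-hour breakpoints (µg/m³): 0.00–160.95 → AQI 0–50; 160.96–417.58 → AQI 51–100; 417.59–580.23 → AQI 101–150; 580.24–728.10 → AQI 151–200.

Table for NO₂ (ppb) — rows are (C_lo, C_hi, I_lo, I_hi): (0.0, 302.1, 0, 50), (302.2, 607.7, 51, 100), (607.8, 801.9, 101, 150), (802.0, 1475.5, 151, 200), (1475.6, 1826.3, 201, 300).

PM2.5: row 262.64–376.31 (AQI 151–200). (200−151)·(368.44−262.64)/(376.31−262.64) + 151 = 49·105.80/113.67 + 151 ≈ 196.61 → 197.
SO₂: 4 lies in 0–35, so I_lo=0, I_hi=50, C_lo=0, C_hi=35.
(50−0)/(35−0) × (4−0) + 0 = 50/35 × 4 + 0 ≈ 5.71 → 6.
O₃ 0.1372: bracket 0.1224–0.1441 → index 151–200; slope 49/0.0217, offset 0.0148.
AQI = 151 + 49/0.0217·0.0148 ≈ 184.42 ⇒ 184.
PM10: 702.80 ∈ [580.24, 728.10] ↔ index [151, 200].
151 + (702.80−580.24)·(200−151)/(728.10−580.24) = 151 + 122.56·49/147.86 ≈ 191.62, so AQI = 192.
NO₂ 1200.7: bracket 802.0–1475.5 → index 151–200; slope 49/673.5, offset 398.7.
AQI = 151 + 49/673.5·398.7 ≈ 180.01 ⇒ 180.
Sub-indices: PM2.5→197, SO₂→6, O₃→184, PM10→192, NO₂→180. Ranked high→low: 197, 192, 184, 180, 6. Second-highest sub-index = 192.

192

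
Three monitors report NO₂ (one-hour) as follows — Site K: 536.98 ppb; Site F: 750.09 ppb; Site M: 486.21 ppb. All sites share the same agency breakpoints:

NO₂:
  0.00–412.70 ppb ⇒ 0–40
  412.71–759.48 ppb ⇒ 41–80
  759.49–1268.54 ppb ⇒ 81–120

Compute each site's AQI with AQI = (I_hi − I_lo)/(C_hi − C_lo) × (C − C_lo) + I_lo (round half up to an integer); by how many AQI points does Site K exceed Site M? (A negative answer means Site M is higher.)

6

Site K: row 412.71–759.48 (AQI 41–80). (80−41)·(536.98−412.71)/(759.48−412.71) + 41 = 39·124.27/346.77 + 41 ≈ 54.98 → 55.
Site F: row 412.71–759.48 (AQI 41–80). (80−41)·(750.09−412.71)/(759.48−412.71) + 41 = 39·337.38/346.77 + 41 ≈ 78.94 → 79.
Site M 486.21: bracket 412.71–759.48 → index 41–80; slope 39/346.77, offset 73.50.
AQI = 41 + 39/346.77·73.50 ≈ 49.27 ⇒ 49.
AQIs: Site K=55, Site F=79, Site M=49. Site K (55) − Site M (49) = 6.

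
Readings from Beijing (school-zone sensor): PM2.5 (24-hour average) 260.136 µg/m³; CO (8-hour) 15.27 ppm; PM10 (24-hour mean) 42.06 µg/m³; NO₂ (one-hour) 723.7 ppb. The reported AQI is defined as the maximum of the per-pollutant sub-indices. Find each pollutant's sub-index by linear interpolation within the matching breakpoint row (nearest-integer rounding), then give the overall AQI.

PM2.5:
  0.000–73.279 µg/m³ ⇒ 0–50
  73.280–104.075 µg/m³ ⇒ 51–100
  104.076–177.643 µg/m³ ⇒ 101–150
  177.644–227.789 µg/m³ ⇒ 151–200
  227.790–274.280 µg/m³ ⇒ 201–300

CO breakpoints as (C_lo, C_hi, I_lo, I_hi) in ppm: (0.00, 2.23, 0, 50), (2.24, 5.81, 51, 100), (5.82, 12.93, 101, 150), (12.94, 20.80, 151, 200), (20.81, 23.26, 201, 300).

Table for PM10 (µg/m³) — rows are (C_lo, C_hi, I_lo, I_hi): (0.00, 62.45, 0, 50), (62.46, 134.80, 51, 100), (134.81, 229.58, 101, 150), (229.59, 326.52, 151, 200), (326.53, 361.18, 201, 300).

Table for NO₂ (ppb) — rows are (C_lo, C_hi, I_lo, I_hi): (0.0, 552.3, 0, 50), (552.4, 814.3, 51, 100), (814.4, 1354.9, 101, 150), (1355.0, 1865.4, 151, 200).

PM2.5 260.136: bracket 227.790–274.280 → index 201–300; slope 99/46.490, offset 32.346.
AQI = 201 + 99/46.490·32.346 ≈ 269.88 ⇒ 270.
CO: row 12.94–20.80 (AQI 151–200). (200−151)·(15.27−12.94)/(20.80−12.94) + 151 = 49·2.33/7.86 + 151 ≈ 165.53 → 166.
PM10: row 0.00–62.45 (AQI 0–50). (50−0)·(42.06−0.00)/(62.45−0.00) + 0 = 50·42.06/62.45 + 0 ≈ 33.67 → 34.
NO₂: row 552.4–814.3 (AQI 51–100). (100−51)·(723.7−552.4)/(814.3−552.4) + 51 = 49·171.3/261.9 + 51 ≈ 83.05 → 83.
Sub-indices: PM2.5→270, CO→166, PM10→34, NO₂→83. Overall AQI = max = 270; dominant pollutant is PM2.5.

270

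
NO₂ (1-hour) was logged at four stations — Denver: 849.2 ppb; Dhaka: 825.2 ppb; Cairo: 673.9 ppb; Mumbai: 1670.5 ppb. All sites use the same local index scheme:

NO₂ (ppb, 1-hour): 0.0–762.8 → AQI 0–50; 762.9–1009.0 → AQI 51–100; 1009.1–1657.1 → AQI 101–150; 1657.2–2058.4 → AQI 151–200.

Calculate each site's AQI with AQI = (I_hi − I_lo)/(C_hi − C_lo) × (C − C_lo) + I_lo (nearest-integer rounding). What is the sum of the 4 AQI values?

328

Denver: 849.2 lies in 762.9–1009.0, so I_lo=51, I_hi=100, C_lo=762.9, C_hi=1009.0.
(100−51)/(1009.0−762.9) × (849.2−762.9) + 51 = 49/246.1 × 86.3 + 51 ≈ 68.18 → 68.
Dhaka: 825.2 lies in 762.9–1009.0, so I_lo=51, I_hi=100, C_lo=762.9, C_hi=1009.0.
(100−51)/(1009.0−762.9) × (825.2−762.9) + 51 = 49/246.1 × 62.3 + 51 ≈ 63.40 → 63.
Cairo: 673.9 ∈ [0.0, 762.8] ↔ index [0, 50].
0 + (673.9−0.0)·(50−0)/(762.8−0.0) = 0 + 673.9·50/762.8 ≈ 44.17, so AQI = 44.
Mumbai 1670.5: bracket 1657.2–2058.4 → index 151–200; slope 49/401.2, offset 13.3.
AQI = 151 + 49/401.2·13.3 ≈ 152.62 ⇒ 153.
AQIs: Denver=68, Dhaka=63, Cairo=44, Mumbai=153. Sum = 68 + 63 + 44 + 153 = 328.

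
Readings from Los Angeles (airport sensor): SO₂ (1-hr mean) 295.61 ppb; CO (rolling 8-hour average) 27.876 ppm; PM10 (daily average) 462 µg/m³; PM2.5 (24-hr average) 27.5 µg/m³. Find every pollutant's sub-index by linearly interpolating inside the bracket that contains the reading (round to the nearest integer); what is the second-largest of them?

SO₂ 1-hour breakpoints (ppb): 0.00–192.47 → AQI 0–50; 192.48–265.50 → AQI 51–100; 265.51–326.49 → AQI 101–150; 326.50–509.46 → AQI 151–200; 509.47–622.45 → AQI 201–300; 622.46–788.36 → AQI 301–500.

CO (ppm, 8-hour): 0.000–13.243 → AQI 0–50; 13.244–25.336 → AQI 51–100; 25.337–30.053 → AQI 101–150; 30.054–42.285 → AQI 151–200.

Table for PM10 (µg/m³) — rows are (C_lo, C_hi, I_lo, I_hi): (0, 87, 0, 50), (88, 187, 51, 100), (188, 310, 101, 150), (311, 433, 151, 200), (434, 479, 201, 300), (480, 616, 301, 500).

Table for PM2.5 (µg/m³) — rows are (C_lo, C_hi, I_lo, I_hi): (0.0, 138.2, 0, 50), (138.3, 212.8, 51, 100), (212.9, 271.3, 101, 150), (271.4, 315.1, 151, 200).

SO₂: 295.61 ∈ [265.51, 326.49] ↔ index [101, 150].
101 + (295.61−265.51)·(150−101)/(326.49−265.51) = 101 + 30.10·49/60.98 ≈ 125.19, so AQI = 125.
CO 27.876: bracket 25.337–30.053 → index 101–150; slope 49/4.716, offset 2.539.
AQI = 101 + 49/4.716·2.539 ≈ 127.38 ⇒ 127.
PM10: row 434–479 (AQI 201–300). (300−201)·(462−434)/(479−434) + 201 = 99·28/45 + 201 ≈ 262.60 → 263.
PM2.5 27.5: bracket 0.0–138.2 → index 0–50; slope 50/138.2, offset 27.5.
AQI = 0 + 50/138.2·27.5 ≈ 9.95 ⇒ 10.
Sub-indices: SO₂→125, CO→127, PM10→263, PM2.5→10. Ranked high→low: 263, 127, 125, 10. Second-highest sub-index = 127.

127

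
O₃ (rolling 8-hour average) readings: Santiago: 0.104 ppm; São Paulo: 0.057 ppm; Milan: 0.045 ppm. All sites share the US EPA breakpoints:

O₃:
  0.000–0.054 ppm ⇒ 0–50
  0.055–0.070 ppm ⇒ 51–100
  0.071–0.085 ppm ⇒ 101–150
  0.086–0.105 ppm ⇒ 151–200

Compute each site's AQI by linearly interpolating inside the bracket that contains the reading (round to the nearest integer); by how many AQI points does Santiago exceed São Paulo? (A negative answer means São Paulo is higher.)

Santiago 0.104: bracket 0.086–0.105 → index 151–200; slope 49/0.019, offset 0.018.
AQI = 151 + 49/0.019·0.018 ≈ 197.42 ⇒ 197.
São Paulo: row 0.055–0.070 (AQI 51–100). (100−51)·(0.057−0.055)/(0.070−0.055) + 51 = 49·0.002/0.015 + 51 ≈ 57.53 → 58.
Milan 0.045: bracket 0.000–0.054 → index 0–50; slope 50/0.054, offset 0.045.
AQI = 0 + 50/0.054·0.045 ≈ 41.67 ⇒ 42.
AQIs: Santiago=197, São Paulo=58, Milan=42. Santiago (197) − São Paulo (58) = 139.

139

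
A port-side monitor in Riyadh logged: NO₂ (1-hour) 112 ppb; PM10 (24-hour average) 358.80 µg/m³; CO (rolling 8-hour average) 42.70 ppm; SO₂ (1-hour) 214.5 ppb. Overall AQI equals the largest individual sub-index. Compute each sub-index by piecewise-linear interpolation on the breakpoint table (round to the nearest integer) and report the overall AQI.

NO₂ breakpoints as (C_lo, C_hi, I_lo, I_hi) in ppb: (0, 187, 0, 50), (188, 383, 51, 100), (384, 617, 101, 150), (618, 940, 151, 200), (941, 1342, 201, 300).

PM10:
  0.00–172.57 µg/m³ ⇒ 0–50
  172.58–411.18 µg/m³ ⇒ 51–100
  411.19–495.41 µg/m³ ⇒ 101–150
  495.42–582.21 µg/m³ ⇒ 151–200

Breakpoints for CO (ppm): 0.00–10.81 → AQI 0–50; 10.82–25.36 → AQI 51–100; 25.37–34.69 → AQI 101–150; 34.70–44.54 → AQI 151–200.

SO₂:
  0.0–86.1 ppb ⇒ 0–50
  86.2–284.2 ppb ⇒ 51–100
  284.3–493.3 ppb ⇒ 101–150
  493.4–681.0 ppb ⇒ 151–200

NO₂ 112: bracket 0–187 → index 0–50; slope 50/187, offset 112.
AQI = 0 + 50/187·112 ≈ 29.95 ⇒ 30.
PM10 358.80: bracket 172.58–411.18 → index 51–100; slope 49/238.60, offset 186.22.
AQI = 51 + 49/238.60·186.22 ≈ 89.24 ⇒ 89.
CO: 42.70 lies in 34.70–44.54, so I_lo=151, I_hi=200, C_lo=34.70, C_hi=44.54.
(200−151)/(44.54−34.70) × (42.70−34.70) + 151 = 49/9.84 × 8.00 + 151 ≈ 190.84 → 191.
SO₂: 214.5 ∈ [86.2, 284.2] ↔ index [51, 100].
51 + (214.5−86.2)·(100−51)/(284.2−86.2) = 51 + 128.3·49/198.0 ≈ 82.75, so AQI = 83.
Sub-indices: NO₂→30, PM10→89, CO→191, SO₂→83. Overall AQI = max = 191; dominant pollutant is CO.

191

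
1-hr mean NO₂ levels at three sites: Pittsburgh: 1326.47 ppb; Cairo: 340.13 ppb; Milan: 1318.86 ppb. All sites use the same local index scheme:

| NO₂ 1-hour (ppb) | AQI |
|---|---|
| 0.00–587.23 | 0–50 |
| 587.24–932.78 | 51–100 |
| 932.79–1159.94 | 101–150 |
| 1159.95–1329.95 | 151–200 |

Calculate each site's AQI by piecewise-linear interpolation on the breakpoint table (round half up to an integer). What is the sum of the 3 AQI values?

Pittsburgh: row 1159.95–1329.95 (AQI 151–200). (200−151)·(1326.47−1159.95)/(1329.95−1159.95) + 151 = 49·166.52/170.00 + 151 ≈ 199.00 → 199.
Cairo: 340.13 ∈ [0.00, 587.23] ↔ index [0, 50].
0 + (340.13−0.00)·(50−0)/(587.23−0.00) = 0 + 340.13·50/587.23 ≈ 28.96, so AQI = 29.
Milan: 1318.86 lies in 1159.95–1329.95, so I_lo=151, I_hi=200, C_lo=1159.95, C_hi=1329.95.
(200−151)/(1329.95−1159.95) × (1318.86−1159.95) + 151 = 49/170.00 × 158.91 + 151 ≈ 196.80 → 197.
AQIs: Pittsburgh=199, Cairo=29, Milan=197. Sum = 199 + 29 + 197 = 425.

425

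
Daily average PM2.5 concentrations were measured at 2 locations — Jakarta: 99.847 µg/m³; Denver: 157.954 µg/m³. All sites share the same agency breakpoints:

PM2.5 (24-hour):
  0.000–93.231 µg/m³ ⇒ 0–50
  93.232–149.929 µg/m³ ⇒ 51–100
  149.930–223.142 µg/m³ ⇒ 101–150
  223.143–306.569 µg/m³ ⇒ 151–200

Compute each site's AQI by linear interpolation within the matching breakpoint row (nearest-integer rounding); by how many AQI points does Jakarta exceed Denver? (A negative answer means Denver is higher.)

Jakarta 99.847: bracket 93.232–149.929 → index 51–100; slope 49/56.697, offset 6.615.
AQI = 51 + 49/56.697·6.615 ≈ 56.72 ⇒ 57.
Denver 157.954: bracket 149.930–223.142 → index 101–150; slope 49/73.212, offset 8.024.
AQI = 101 + 49/73.212·8.024 ≈ 106.37 ⇒ 106.
AQIs: Jakarta=57, Denver=106. Jakarta (57) − Denver (106) = -49.

-49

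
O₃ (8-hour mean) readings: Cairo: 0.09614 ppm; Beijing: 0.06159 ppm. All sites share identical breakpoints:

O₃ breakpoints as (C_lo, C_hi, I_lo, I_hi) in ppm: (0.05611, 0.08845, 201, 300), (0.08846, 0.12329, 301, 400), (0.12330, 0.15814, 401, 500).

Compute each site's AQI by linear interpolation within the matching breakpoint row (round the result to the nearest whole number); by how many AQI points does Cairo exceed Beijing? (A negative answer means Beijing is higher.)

Cairo: row 0.08846–0.12329 (AQI 301–400). (400−301)·(0.09614−0.08846)/(0.12329−0.08846) + 301 = 99·0.00768/0.03483 + 301 ≈ 322.83 → 323.
Beijing: 0.06159 lies in 0.05611–0.08845, so I_lo=201, I_hi=300, C_lo=0.05611, C_hi=0.08845.
(300−201)/(0.08845−0.05611) × (0.06159−0.05611) + 201 = 99/0.03234 × 0.00548 + 201 ≈ 217.78 → 218.
AQIs: Cairo=323, Beijing=218. Cairo (323) − Beijing (218) = 105.

105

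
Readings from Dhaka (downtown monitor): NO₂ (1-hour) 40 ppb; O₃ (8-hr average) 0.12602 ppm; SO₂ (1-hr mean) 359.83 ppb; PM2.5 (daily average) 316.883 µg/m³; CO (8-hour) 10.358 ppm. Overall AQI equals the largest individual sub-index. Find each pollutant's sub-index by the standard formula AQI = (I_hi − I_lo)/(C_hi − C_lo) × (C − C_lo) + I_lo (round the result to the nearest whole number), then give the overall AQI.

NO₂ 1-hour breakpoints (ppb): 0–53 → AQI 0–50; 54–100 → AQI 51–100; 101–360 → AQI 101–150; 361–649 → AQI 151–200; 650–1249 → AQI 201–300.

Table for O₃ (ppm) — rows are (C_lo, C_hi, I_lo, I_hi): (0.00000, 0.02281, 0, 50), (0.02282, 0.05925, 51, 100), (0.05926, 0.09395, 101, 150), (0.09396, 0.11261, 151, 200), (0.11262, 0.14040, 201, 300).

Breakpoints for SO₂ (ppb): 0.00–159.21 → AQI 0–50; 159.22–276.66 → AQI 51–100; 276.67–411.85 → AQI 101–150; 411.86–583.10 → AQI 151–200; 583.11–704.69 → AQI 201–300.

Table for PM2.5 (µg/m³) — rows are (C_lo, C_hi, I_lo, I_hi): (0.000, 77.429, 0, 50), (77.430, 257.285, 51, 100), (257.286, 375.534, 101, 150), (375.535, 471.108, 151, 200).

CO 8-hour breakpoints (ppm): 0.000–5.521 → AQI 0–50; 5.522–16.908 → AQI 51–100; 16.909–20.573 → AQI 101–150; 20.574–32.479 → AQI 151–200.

249

NO₂: 40 ∈ [0, 53] ↔ index [0, 50].
0 + (40−0)·(50−0)/(53−0) = 0 + 40·50/53 ≈ 37.74, so AQI = 38.
O₃ 0.12602: bracket 0.11262–0.14040 → index 201–300; slope 99/0.02778, offset 0.01340.
AQI = 201 + 99/0.02778·0.01340 ≈ 248.75 ⇒ 249.
SO₂: 359.83 ∈ [276.67, 411.85] ↔ index [101, 150].
101 + (359.83−276.67)·(150−101)/(411.85−276.67) = 101 + 83.16·49/135.18 ≈ 131.14, so AQI = 131.
PM2.5 316.883: bracket 257.286–375.534 → index 101–150; slope 49/118.248, offset 59.597.
AQI = 101 + 49/118.248·59.597 ≈ 125.70 ⇒ 126.
CO 10.358: bracket 5.522–16.908 → index 51–100; slope 49/11.386, offset 4.836.
AQI = 51 + 49/11.386·4.836 ≈ 71.81 ⇒ 72.
Sub-indices: NO₂→38, O₃→249, SO₂→131, PM2.5→126, CO→72. Overall AQI = max = 249; dominant pollutant is O₃.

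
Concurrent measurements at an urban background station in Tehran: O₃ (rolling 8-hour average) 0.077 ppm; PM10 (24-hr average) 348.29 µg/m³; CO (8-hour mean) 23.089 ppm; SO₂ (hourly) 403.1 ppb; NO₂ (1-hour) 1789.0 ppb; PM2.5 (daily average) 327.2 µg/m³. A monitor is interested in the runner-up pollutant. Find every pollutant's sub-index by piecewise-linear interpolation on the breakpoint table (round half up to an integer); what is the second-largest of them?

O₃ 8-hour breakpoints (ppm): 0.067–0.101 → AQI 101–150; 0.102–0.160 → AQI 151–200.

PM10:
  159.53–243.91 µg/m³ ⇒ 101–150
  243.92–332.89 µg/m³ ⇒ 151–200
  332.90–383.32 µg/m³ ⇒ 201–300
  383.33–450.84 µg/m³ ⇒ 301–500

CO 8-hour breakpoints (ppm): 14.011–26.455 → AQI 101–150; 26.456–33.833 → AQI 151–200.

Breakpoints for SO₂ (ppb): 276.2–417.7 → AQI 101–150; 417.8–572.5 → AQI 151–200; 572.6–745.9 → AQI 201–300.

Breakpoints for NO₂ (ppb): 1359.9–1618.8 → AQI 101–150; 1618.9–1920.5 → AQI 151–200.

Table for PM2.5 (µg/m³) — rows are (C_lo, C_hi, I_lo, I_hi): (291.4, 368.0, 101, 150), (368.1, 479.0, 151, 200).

O₃: row 0.067–0.101 (AQI 101–150). (150−101)·(0.077−0.067)/(0.101−0.067) + 101 = 49·0.010/0.034 + 101 ≈ 115.41 → 115.
PM10: 348.29 lies in 332.90–383.32, so I_lo=201, I_hi=300, C_lo=332.90, C_hi=383.32.
(300−201)/(383.32−332.90) × (348.29−332.90) + 201 = 99/50.42 × 15.39 + 201 ≈ 231.22 → 231.
CO 23.089: bracket 14.011–26.455 → index 101–150; slope 49/12.444, offset 9.078.
AQI = 101 + 49/12.444·9.078 ≈ 136.75 ⇒ 137.
SO₂: row 276.2–417.7 (AQI 101–150). (150−101)·(403.1−276.2)/(417.7−276.2) + 101 = 49·126.9/141.5 + 101 ≈ 144.94 → 145.
NO₂: row 1618.9–1920.5 (AQI 151–200). (200−151)·(1789.0−1618.9)/(1920.5−1618.9) + 151 = 49·170.1/301.6 + 151 ≈ 178.64 → 179.
PM2.5: row 291.4–368.0 (AQI 101–150). (150−101)·(327.2−291.4)/(368.0−291.4) + 101 = 49·35.8/76.6 + 101 ≈ 123.90 → 124.
Sub-indices: O₃→115, PM10→231, CO→137, SO₂→145, NO₂→179, PM2.5→124. Ranked high→low: 231, 179, 145, 137, 124, 115. Second-highest sub-index = 179.

179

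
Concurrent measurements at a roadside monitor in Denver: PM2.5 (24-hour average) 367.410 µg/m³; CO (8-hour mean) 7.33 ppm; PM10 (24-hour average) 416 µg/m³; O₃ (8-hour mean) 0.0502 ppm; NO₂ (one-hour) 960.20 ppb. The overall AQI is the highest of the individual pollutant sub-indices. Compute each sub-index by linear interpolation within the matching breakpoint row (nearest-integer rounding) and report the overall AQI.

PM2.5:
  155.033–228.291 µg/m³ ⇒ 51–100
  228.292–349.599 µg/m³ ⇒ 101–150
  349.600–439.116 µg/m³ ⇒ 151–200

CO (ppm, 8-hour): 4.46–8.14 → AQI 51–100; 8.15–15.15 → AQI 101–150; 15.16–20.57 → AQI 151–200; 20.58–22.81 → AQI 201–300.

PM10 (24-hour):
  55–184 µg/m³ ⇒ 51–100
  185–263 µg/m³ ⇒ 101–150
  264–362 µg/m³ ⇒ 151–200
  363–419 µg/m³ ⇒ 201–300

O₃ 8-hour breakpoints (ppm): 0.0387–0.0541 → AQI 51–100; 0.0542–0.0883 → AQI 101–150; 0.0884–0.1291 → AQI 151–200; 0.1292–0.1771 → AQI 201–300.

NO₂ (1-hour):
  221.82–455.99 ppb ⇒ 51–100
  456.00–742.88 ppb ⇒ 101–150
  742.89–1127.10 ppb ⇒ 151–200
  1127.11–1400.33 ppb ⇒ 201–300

PM2.5: 367.410 lies in 349.600–439.116, so I_lo=151, I_hi=200, C_lo=349.600, C_hi=439.116.
(200−151)/(439.116−349.600) × (367.410−349.600) + 151 = 49/89.516 × 17.810 + 151 ≈ 160.75 → 161.
CO: 7.33 ∈ [4.46, 8.14] ↔ index [51, 100].
51 + (7.33−4.46)·(100−51)/(8.14−4.46) = 51 + 2.87·49/3.68 ≈ 89.21, so AQI = 89.
PM10 416: bracket 363–419 → index 201–300; slope 99/56, offset 53.
AQI = 201 + 99/56·53 ≈ 294.70 ⇒ 295.
O₃: 0.0502 ∈ [0.0387, 0.0541] ↔ index [51, 100].
51 + (0.0502−0.0387)·(100−51)/(0.0541−0.0387) = 51 + 0.0115·49/0.0154 ≈ 87.59, so AQI = 88.
NO₂: 960.20 ∈ [742.89, 1127.10] ↔ index [151, 200].
151 + (960.20−742.89)·(200−151)/(1127.10−742.89) = 151 + 217.31·49/384.21 ≈ 178.71, so AQI = 179.
Sub-indices: PM2.5→161, CO→89, PM10→295, O₃→88, NO₂→179. Overall AQI = max = 295; dominant pollutant is PM10.

295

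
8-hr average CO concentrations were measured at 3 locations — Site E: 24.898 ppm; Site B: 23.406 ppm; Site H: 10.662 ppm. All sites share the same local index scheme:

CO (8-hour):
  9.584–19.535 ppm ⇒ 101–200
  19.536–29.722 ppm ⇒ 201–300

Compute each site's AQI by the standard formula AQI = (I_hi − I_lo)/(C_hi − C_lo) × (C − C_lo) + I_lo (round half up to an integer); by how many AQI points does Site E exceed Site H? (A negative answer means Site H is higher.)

141

Site E: 24.898 lies in 19.536–29.722, so I_lo=201, I_hi=300, C_lo=19.536, C_hi=29.722.
(300−201)/(29.722−19.536) × (24.898−19.536) + 201 = 99/10.186 × 5.362 + 201 ≈ 253.11 → 253.
Site B: row 19.536–29.722 (AQI 201–300). (300−201)·(23.406−19.536)/(29.722−19.536) + 201 = 99·3.870/10.186 + 201 ≈ 238.61 → 239.
Site H: row 9.584–19.535 (AQI 101–200). (200−101)·(10.662−9.584)/(19.535−9.584) + 101 = 99·1.078/9.951 + 101 ≈ 111.72 → 112.
AQIs: Site E=253, Site B=239, Site H=112. Site E (253) − Site H (112) = 141.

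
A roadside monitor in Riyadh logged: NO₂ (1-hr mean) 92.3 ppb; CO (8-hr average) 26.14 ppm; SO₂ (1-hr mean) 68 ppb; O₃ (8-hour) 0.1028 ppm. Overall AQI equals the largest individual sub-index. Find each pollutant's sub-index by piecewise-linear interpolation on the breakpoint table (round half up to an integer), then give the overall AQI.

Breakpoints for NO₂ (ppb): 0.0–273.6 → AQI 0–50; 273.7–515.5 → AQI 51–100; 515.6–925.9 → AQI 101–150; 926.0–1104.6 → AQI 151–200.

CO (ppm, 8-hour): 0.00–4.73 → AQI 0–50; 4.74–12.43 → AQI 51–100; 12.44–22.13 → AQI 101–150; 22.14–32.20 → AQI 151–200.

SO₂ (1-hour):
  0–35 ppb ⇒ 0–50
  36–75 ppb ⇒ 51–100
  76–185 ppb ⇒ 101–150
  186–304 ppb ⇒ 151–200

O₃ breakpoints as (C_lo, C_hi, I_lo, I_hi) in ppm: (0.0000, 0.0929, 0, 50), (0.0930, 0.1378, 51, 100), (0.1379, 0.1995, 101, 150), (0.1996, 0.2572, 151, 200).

NO₂: 92.3 lies in 0.0–273.6, so I_lo=0, I_hi=50, C_lo=0.0, C_hi=273.6.
(50−0)/(273.6−0.0) × (92.3−0.0) + 0 = 50/273.6 × 92.3 + 0 ≈ 16.87 → 17.
CO: row 22.14–32.20 (AQI 151–200). (200−151)·(26.14−22.14)/(32.20−22.14) + 151 = 49·4.00/10.06 + 151 ≈ 170.48 → 170.
SO₂: 68 ∈ [36, 75] ↔ index [51, 100].
51 + (68−36)·(100−51)/(75−36) = 51 + 32·49/39 ≈ 91.21, so AQI = 91.
O₃: 0.1028 ∈ [0.0930, 0.1378] ↔ index [51, 100].
51 + (0.1028−0.0930)·(100−51)/(0.1378−0.0930) = 51 + 0.0098·49/0.0448 ≈ 61.72, so AQI = 62.
Sub-indices: NO₂→17, CO→170, SO₂→91, O₃→62. Overall AQI = max = 170; dominant pollutant is CO.

170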